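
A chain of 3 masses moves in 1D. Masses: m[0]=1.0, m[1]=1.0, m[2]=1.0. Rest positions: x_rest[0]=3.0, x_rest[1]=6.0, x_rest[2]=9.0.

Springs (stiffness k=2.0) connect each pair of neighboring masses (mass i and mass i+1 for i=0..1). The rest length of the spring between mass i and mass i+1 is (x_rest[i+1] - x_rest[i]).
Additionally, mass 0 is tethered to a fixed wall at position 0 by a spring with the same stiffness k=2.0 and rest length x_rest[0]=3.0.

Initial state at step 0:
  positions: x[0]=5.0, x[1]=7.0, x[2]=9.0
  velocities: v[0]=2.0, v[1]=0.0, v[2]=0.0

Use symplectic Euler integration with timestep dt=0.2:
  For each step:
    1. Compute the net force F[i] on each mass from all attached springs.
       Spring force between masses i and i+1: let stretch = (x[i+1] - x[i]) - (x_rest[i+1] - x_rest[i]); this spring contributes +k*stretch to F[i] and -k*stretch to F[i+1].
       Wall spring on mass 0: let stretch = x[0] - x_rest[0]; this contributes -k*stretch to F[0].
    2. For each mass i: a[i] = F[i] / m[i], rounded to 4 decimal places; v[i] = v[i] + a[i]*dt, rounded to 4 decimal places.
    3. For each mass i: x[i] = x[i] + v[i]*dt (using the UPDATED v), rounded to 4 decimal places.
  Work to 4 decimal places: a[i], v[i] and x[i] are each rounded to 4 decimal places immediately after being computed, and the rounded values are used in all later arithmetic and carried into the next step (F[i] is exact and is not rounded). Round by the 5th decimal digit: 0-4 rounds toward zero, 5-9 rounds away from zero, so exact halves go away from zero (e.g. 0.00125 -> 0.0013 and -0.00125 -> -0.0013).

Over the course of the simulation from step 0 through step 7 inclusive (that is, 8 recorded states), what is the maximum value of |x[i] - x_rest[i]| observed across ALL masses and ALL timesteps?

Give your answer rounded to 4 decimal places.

Answer: 2.1600

Derivation:
Step 0: x=[5.0000 7.0000 9.0000] v=[2.0000 0.0000 0.0000]
Step 1: x=[5.1600 7.0000 9.0800] v=[0.8000 0.0000 0.4000]
Step 2: x=[5.0544 7.0192 9.2336] v=[-0.5280 0.0960 0.7680]
Step 3: x=[4.7016 7.0584 9.4500] v=[-1.7638 0.1958 1.0822]
Step 4: x=[4.1613 7.1003 9.7151] v=[-2.7017 0.2097 1.3256]
Step 5: x=[3.5232 7.1163 10.0110] v=[-3.1906 0.0800 1.4797]
Step 6: x=[2.8907 7.0764 10.3154] v=[-3.1626 -0.1994 1.5218]
Step 7: x=[2.3618 6.9608 10.6006] v=[-2.6446 -0.5781 1.4262]
Max displacement = 2.1600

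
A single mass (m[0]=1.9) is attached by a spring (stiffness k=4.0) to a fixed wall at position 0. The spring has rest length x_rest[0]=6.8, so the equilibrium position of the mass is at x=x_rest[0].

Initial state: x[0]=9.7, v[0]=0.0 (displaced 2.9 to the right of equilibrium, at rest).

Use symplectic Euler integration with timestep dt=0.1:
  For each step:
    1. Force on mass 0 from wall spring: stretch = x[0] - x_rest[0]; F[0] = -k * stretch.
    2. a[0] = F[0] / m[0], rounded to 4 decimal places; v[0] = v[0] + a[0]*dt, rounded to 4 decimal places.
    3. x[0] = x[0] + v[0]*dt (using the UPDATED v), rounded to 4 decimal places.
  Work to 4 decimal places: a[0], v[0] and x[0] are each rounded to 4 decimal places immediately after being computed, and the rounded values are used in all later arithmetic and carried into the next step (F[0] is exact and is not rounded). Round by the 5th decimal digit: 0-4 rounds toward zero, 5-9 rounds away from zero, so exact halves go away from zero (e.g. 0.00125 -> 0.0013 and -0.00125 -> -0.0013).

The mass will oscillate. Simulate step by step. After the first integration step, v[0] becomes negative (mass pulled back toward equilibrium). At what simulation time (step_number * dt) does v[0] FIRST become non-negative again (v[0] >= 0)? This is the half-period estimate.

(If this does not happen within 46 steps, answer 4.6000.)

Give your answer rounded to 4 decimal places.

Step 0: x=[9.7000] v=[0.0000]
Step 1: x=[9.6390] v=[-0.6105]
Step 2: x=[9.5182] v=[-1.2082]
Step 3: x=[9.3402] v=[-1.7805]
Step 4: x=[9.1087] v=[-2.3153]
Step 5: x=[8.8286] v=[-2.8013]
Step 6: x=[8.5058] v=[-3.2284]
Step 7: x=[8.1471] v=[-3.5875]
Step 8: x=[7.7600] v=[-3.8711]
Step 9: x=[7.3527] v=[-4.0732]
Step 10: x=[6.9337] v=[-4.1896]
Step 11: x=[6.5119] v=[-4.2178]
Step 12: x=[6.0962] v=[-4.1572]
Step 13: x=[5.6953] v=[-4.0090]
Step 14: x=[5.3177] v=[-3.7764]
Step 15: x=[4.9713] v=[-3.4643]
Step 16: x=[4.6634] v=[-3.0793]
Step 17: x=[4.4005] v=[-2.6295]
Step 18: x=[4.1881] v=[-2.1243]
Step 19: x=[4.0307] v=[-1.5744]
Step 20: x=[3.9316] v=[-0.9914]
Step 21: x=[3.8929] v=[-0.3875]
Step 22: x=[3.9154] v=[0.2245]
First v>=0 after going negative at step 22, time=2.2000

Answer: 2.2000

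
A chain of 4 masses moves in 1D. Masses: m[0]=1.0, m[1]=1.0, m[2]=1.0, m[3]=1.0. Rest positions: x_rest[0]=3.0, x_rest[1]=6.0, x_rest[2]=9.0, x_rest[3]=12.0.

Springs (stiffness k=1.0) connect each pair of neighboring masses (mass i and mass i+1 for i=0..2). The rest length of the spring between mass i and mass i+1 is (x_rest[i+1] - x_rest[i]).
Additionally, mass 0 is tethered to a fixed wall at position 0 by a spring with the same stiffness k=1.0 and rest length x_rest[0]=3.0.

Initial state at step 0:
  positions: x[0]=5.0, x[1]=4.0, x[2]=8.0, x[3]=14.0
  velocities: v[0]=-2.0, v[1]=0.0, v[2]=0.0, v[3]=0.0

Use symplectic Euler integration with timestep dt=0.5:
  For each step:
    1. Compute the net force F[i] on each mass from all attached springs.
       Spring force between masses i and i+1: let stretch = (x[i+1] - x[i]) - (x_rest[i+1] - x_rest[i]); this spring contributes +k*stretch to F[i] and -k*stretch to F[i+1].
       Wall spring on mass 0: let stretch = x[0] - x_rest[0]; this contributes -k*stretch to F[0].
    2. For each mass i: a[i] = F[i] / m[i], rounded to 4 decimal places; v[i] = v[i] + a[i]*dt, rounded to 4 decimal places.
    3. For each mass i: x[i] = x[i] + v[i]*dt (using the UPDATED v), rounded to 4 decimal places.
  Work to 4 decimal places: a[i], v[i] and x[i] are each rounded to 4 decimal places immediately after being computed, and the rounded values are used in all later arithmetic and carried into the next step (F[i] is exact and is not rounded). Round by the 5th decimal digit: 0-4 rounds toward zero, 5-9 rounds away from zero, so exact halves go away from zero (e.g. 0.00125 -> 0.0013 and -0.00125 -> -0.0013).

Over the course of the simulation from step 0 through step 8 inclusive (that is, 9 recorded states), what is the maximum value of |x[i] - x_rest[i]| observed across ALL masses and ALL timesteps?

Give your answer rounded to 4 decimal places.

Step 0: x=[5.0000 4.0000 8.0000 14.0000] v=[-2.0000 0.0000 0.0000 0.0000]
Step 1: x=[2.5000 5.2500 8.5000 13.2500] v=[-5.0000 2.5000 1.0000 -1.5000]
Step 2: x=[0.0625 6.6250 9.3750 12.0625] v=[-4.8750 2.7500 1.7500 -2.3750]
Step 3: x=[-0.7500 7.0469 10.2344 10.9531] v=[-1.6250 0.8438 1.7188 -2.2188]
Step 4: x=[0.5743 6.3165 10.4766 10.4140] v=[2.6485 -1.4609 0.4844 -1.0782]
Step 5: x=[3.1906 5.1905 9.6631 10.6406] v=[5.2325 -2.2520 -1.6270 0.4531]
Step 6: x=[5.5092 4.6827 7.9758 11.3728] v=[4.6372 -1.0157 -3.3746 1.4644]
Step 7: x=[6.2439 5.2048 6.3145 12.0058] v=[1.4694 1.0441 -3.3227 1.2659]
Step 8: x=[5.1579 6.2641 5.7986 11.9659] v=[-2.1721 2.1185 -1.0319 -0.0798]
Max displacement = 3.7500

Answer: 3.7500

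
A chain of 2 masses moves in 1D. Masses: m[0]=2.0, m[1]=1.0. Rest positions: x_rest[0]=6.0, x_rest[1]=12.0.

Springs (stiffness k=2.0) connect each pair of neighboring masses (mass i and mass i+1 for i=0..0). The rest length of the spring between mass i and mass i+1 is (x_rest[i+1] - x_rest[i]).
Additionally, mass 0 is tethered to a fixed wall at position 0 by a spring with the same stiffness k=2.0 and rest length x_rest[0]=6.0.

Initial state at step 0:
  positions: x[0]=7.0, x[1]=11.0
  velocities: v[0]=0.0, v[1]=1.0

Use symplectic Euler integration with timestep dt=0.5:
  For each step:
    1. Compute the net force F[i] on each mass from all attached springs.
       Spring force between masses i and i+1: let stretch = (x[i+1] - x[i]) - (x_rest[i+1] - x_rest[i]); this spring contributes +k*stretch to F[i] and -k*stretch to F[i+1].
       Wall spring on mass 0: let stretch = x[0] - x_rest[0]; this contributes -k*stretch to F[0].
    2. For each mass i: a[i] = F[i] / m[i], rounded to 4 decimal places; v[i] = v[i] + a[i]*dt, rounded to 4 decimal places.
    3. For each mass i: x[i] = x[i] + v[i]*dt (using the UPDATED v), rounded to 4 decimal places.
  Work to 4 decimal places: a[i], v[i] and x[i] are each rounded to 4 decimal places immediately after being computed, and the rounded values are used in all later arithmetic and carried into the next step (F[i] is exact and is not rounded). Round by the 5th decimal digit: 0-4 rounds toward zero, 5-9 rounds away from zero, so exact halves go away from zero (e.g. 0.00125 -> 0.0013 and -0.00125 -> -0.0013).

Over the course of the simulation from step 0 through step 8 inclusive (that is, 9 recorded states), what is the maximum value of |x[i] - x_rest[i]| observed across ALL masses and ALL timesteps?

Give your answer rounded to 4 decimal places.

Step 0: x=[7.0000 11.0000] v=[0.0000 1.0000]
Step 1: x=[6.2500 12.5000] v=[-1.5000 3.0000]
Step 2: x=[5.5000 13.8750] v=[-1.5000 2.7500]
Step 3: x=[5.4688 14.0625] v=[-0.0625 0.3750]
Step 4: x=[6.2188 12.9532] v=[1.5000 -2.2187]
Step 5: x=[7.0977 11.4767] v=[1.7578 -2.9531]
Step 6: x=[7.2970 10.8107] v=[0.3985 -1.3321]
Step 7: x=[6.5504 11.3878] v=[-1.4932 1.1542]
Step 8: x=[5.3756 12.5462] v=[-2.3497 2.3168]
Max displacement = 2.0625

Answer: 2.0625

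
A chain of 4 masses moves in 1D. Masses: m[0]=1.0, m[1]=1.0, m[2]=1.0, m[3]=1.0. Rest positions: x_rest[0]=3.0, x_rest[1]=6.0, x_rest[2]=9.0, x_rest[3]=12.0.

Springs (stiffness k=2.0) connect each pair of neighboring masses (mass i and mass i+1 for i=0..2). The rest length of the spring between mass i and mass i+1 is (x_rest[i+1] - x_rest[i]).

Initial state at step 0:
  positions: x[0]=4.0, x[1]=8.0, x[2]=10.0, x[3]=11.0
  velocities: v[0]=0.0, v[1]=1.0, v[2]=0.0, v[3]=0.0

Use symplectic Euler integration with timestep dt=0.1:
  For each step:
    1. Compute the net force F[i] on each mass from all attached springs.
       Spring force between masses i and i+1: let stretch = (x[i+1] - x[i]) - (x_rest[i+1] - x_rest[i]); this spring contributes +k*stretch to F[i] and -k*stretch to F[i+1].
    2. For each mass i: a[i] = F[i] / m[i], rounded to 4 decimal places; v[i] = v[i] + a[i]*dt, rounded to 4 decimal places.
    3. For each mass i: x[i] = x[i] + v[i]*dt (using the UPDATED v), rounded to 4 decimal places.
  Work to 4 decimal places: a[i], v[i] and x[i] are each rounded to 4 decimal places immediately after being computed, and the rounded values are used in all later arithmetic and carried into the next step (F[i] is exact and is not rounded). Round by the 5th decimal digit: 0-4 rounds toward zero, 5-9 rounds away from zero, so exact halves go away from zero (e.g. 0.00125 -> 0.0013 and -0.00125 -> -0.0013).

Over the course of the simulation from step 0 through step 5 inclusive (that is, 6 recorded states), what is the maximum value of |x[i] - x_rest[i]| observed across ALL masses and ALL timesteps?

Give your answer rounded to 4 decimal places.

Step 0: x=[4.0000 8.0000 10.0000 11.0000] v=[0.0000 1.0000 0.0000 0.0000]
Step 1: x=[4.0200 8.0600 9.9800 11.0400] v=[0.2000 0.6000 -0.2000 0.4000]
Step 2: x=[4.0608 8.0776 9.9428 11.1188] v=[0.4080 0.1760 -0.3720 0.7880]
Step 3: x=[4.1219 8.0522 9.8918 11.2341] v=[0.6114 -0.2543 -0.5098 1.1528]
Step 4: x=[4.2017 7.9850 9.8309 11.3825] v=[0.7975 -0.6724 -0.6093 1.4843]
Step 5: x=[4.2971 7.8790 9.7641 11.5599] v=[0.9542 -1.0599 -0.6682 1.7740]
Max displacement = 2.0776

Answer: 2.0776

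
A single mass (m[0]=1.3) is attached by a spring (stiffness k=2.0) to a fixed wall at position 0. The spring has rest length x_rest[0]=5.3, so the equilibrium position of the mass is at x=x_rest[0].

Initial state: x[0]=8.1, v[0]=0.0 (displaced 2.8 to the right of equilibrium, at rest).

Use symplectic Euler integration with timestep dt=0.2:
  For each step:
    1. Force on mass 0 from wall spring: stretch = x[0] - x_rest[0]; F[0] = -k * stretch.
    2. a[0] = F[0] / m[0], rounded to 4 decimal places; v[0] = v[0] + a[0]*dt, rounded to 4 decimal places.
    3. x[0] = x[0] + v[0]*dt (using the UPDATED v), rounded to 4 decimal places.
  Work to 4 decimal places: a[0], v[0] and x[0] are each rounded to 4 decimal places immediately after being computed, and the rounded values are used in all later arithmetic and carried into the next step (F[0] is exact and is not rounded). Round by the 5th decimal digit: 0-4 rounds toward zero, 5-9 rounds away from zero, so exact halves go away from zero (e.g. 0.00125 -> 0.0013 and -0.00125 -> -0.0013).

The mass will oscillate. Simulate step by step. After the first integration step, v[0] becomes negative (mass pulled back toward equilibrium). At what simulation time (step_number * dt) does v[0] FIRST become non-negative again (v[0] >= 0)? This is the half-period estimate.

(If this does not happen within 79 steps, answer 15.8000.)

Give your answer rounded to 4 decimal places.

Step 0: x=[8.1000] v=[0.0000]
Step 1: x=[7.9277] v=[-0.8615]
Step 2: x=[7.5937] v=[-1.6700]
Step 3: x=[7.1185] v=[-2.3758]
Step 4: x=[6.5314] v=[-2.9353]
Step 5: x=[5.8686] v=[-3.3142]
Step 6: x=[5.1708] v=[-3.4892]
Step 7: x=[4.4809] v=[-3.4494]
Step 8: x=[3.8414] v=[-3.1974]
Step 9: x=[3.2917] v=[-2.7486]
Step 10: x=[2.8656] v=[-2.1307]
Step 11: x=[2.5893] v=[-1.3817]
Step 12: x=[2.4798] v=[-0.5476]
Step 13: x=[2.5438] v=[0.3202]
First v>=0 after going negative at step 13, time=2.6000

Answer: 2.6000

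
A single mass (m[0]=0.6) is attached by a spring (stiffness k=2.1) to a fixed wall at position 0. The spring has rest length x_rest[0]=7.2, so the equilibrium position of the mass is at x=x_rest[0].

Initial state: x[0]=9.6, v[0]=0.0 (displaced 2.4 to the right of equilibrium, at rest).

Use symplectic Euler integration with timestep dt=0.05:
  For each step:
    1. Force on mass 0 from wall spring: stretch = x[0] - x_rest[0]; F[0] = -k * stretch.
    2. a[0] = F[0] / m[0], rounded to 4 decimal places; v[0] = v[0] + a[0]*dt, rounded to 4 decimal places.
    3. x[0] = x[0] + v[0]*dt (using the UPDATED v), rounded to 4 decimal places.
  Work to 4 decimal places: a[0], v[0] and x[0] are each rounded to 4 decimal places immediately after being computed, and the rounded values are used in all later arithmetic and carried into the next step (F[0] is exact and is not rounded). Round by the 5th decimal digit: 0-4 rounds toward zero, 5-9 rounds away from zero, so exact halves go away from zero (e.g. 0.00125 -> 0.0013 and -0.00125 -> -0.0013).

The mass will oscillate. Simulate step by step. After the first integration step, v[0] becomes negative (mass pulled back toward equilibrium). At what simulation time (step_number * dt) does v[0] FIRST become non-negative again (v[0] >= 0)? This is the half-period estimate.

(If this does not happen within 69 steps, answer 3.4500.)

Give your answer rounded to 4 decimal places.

Step 0: x=[9.6000] v=[0.0000]
Step 1: x=[9.5790] v=[-0.4200]
Step 2: x=[9.5372] v=[-0.8363]
Step 3: x=[9.4749] v=[-1.2453]
Step 4: x=[9.3927] v=[-1.6434]
Step 5: x=[9.2913] v=[-2.0271]
Step 6: x=[9.1716] v=[-2.3931]
Step 7: x=[9.0347] v=[-2.7381]
Step 8: x=[8.8817] v=[-3.0592]
Step 9: x=[8.7140] v=[-3.3535]
Step 10: x=[8.5331] v=[-3.6185]
Step 11: x=[8.3405] v=[-3.8518]
Step 12: x=[8.1379] v=[-4.0514]
Step 13: x=[7.9271] v=[-4.2155]
Step 14: x=[7.7100] v=[-4.3427]
Step 15: x=[7.4884] v=[-4.4320]
Step 16: x=[7.2643] v=[-4.4825]
Step 17: x=[7.0396] v=[-4.4938]
Step 18: x=[6.8163] v=[-4.4657]
Step 19: x=[6.5964] v=[-4.3986]
Step 20: x=[6.3818] v=[-4.2930]
Step 21: x=[6.1743] v=[-4.1498]
Step 22: x=[5.9758] v=[-3.9703]
Step 23: x=[5.7880] v=[-3.7561]
Step 24: x=[5.6126] v=[-3.5090]
Step 25: x=[5.4510] v=[-3.2312]
Step 26: x=[5.3047] v=[-2.9251]
Step 27: x=[5.1750] v=[-2.5934]
Step 28: x=[5.0631] v=[-2.2390]
Step 29: x=[4.9699] v=[-1.8650]
Step 30: x=[4.8962] v=[-1.4747]
Step 31: x=[4.8426] v=[-1.0715]
Step 32: x=[4.8097] v=[-0.6590]
Step 33: x=[4.7977] v=[-0.2407]
Step 34: x=[4.8067] v=[0.1797]
First v>=0 after going negative at step 34, time=1.7000

Answer: 1.7000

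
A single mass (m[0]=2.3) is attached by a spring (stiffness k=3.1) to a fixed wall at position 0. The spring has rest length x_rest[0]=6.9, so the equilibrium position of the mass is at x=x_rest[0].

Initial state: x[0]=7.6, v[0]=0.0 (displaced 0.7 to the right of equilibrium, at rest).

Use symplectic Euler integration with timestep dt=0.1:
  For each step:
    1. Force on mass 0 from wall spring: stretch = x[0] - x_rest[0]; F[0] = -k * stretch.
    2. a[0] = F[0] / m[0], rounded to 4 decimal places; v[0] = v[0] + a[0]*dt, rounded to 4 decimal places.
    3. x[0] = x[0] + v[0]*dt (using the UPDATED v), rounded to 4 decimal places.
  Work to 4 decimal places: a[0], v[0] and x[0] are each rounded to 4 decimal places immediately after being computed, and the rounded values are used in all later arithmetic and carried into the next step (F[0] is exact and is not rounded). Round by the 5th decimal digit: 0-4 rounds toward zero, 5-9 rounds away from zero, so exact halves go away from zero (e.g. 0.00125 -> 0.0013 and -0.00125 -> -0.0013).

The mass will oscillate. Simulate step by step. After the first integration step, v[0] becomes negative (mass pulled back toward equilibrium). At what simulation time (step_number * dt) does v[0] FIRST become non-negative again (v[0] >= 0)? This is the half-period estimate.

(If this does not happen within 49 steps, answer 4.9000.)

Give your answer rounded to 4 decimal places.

Step 0: x=[7.6000] v=[0.0000]
Step 1: x=[7.5906] v=[-0.0944]
Step 2: x=[7.5719] v=[-0.1875]
Step 3: x=[7.5441] v=[-0.2781]
Step 4: x=[7.5076] v=[-0.3649]
Step 5: x=[7.4629] v=[-0.4468]
Step 6: x=[7.4106] v=[-0.5227]
Step 7: x=[7.3515] v=[-0.5915]
Step 8: x=[7.2863] v=[-0.6524]
Step 9: x=[7.2159] v=[-0.7045]
Step 10: x=[7.1412] v=[-0.7471]
Step 11: x=[7.0632] v=[-0.7796]
Step 12: x=[6.9830] v=[-0.8016]
Step 13: x=[6.9017] v=[-0.8128]
Step 14: x=[6.8204] v=[-0.8130]
Step 15: x=[6.7402] v=[-0.8023]
Step 16: x=[6.6621] v=[-0.7808]
Step 17: x=[6.5872] v=[-0.7487]
Step 18: x=[6.5166] v=[-0.7065]
Step 19: x=[6.4511] v=[-0.6548]
Step 20: x=[6.3917] v=[-0.5943]
Step 21: x=[6.3391] v=[-0.5258]
Step 22: x=[6.2941] v=[-0.4502]
Step 23: x=[6.2573] v=[-0.3685]
Step 24: x=[6.2291] v=[-0.2819]
Step 25: x=[6.2100] v=[-0.1915]
Step 26: x=[6.2002] v=[-0.0985]
Step 27: x=[6.1998] v=[-0.0042]
Step 28: x=[6.2088] v=[0.0902]
First v>=0 after going negative at step 28, time=2.8000

Answer: 2.8000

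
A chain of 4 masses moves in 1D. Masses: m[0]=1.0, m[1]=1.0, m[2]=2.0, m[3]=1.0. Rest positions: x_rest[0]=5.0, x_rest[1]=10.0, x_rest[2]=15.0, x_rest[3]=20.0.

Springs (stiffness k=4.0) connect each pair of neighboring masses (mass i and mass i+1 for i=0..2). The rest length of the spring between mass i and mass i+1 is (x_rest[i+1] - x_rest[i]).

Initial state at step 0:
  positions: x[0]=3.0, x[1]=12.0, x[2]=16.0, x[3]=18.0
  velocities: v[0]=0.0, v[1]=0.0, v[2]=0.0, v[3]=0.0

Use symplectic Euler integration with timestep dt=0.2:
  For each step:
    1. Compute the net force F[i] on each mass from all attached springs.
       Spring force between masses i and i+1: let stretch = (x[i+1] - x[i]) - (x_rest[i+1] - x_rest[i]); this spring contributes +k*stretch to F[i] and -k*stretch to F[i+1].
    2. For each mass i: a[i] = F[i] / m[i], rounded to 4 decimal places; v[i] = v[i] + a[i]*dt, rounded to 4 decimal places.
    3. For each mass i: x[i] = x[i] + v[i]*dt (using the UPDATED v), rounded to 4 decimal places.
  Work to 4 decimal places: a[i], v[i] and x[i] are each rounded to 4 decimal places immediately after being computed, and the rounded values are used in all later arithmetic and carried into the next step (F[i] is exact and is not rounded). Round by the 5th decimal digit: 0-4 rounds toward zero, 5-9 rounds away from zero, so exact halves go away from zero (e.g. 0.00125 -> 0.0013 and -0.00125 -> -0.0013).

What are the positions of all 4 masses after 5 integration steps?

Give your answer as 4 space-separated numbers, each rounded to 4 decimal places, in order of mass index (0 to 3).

Answer: 6.7390 8.1748 14.0053 22.0755

Derivation:
Step 0: x=[3.0000 12.0000 16.0000 18.0000] v=[0.0000 0.0000 0.0000 0.0000]
Step 1: x=[3.6400 11.2000 15.8400 18.4800] v=[3.2000 -4.0000 -0.8000 2.4000]
Step 2: x=[4.6896 9.9328 15.5200 19.3376] v=[5.2480 -6.3360 -1.6000 4.2880]
Step 3: x=[5.7781 8.7206 15.0584 20.3844] v=[5.4426 -6.0608 -2.3078 5.2339]
Step 4: x=[6.5374 8.0517 14.5159 21.3790] v=[3.7966 -3.3446 -2.7125 4.9731]
Step 5: x=[6.7390 8.1748 14.0053 22.0755] v=[1.0080 0.6153 -2.5529 3.4826]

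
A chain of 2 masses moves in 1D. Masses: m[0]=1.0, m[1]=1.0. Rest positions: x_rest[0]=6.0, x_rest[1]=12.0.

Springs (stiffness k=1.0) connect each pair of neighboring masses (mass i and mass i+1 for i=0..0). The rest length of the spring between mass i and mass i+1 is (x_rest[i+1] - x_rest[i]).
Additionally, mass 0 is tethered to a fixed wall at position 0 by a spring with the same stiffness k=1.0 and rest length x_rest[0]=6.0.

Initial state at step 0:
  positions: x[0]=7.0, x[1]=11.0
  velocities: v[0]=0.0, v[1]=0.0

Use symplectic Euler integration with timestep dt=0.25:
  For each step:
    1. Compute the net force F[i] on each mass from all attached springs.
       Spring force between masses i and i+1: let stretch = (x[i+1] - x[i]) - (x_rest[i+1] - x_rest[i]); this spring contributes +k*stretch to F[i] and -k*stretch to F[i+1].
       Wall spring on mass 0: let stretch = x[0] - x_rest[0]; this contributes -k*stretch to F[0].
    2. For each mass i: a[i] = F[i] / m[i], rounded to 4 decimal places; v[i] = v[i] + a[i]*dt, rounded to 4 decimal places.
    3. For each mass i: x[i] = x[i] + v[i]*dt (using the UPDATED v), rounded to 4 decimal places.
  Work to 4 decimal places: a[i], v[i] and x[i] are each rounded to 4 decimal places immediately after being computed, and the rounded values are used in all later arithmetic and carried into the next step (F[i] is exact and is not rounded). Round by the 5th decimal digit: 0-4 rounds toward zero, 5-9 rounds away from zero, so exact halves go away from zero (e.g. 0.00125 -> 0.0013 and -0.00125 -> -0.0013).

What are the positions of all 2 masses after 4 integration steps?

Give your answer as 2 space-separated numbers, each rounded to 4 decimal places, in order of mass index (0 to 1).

Answer: 5.5588 11.9788

Derivation:
Step 0: x=[7.0000 11.0000] v=[0.0000 0.0000]
Step 1: x=[6.8125 11.1250] v=[-0.7500 0.5000]
Step 2: x=[6.4688 11.3555] v=[-1.3750 0.9219]
Step 3: x=[6.0262 11.6556] v=[-1.7705 1.2002]
Step 4: x=[5.5588 11.9788] v=[-1.8697 1.2929]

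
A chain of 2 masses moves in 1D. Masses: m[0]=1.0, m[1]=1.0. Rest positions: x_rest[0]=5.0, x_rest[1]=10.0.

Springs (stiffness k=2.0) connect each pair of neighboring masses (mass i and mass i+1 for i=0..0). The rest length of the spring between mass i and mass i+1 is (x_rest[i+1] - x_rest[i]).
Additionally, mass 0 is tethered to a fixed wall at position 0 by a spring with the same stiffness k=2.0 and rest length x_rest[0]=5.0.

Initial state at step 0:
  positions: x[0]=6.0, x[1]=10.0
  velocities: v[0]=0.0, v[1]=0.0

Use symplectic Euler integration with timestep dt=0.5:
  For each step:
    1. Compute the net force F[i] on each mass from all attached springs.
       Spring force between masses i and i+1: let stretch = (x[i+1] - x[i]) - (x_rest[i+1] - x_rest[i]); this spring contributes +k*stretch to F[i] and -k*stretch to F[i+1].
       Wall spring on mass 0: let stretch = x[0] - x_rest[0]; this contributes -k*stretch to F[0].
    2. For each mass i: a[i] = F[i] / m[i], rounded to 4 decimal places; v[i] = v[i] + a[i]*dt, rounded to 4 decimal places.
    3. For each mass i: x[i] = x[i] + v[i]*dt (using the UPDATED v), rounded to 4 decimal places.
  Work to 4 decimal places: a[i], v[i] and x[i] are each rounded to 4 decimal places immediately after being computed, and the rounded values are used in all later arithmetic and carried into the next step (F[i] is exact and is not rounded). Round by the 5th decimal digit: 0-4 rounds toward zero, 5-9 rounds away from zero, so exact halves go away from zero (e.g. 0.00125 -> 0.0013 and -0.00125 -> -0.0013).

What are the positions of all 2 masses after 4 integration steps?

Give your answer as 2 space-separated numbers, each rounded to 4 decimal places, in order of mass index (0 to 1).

Step 0: x=[6.0000 10.0000] v=[0.0000 0.0000]
Step 1: x=[5.0000 10.5000] v=[-2.0000 1.0000]
Step 2: x=[4.2500 10.7500] v=[-1.5000 0.5000]
Step 3: x=[4.6250 10.2500] v=[0.7500 -1.0000]
Step 4: x=[5.5000 9.4375] v=[1.7500 -1.6250]

Answer: 5.5000 9.4375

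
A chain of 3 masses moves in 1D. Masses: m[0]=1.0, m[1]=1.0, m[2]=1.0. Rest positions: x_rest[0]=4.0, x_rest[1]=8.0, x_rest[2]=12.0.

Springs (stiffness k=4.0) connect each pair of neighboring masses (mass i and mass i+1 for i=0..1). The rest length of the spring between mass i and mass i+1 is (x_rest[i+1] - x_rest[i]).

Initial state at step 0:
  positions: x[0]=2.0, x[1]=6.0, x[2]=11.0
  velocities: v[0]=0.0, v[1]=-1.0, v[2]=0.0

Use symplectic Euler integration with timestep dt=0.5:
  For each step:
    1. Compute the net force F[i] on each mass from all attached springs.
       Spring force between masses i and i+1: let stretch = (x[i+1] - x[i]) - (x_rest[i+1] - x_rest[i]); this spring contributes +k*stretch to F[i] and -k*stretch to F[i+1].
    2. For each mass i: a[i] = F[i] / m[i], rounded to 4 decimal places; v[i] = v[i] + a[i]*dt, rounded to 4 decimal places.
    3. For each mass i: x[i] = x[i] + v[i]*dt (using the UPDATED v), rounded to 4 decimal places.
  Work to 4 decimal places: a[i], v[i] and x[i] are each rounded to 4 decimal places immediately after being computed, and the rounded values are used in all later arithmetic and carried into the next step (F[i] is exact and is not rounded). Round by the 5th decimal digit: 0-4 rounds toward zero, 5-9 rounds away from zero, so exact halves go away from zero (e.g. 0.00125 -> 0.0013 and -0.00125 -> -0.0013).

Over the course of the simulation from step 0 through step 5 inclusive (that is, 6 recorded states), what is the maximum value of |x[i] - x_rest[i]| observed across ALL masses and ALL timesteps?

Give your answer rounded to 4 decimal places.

Step 0: x=[2.0000 6.0000 11.0000] v=[0.0000 -1.0000 0.0000]
Step 1: x=[2.0000 6.5000 10.0000] v=[0.0000 1.0000 -2.0000]
Step 2: x=[2.5000 6.0000 9.5000] v=[1.0000 -1.0000 -1.0000]
Step 3: x=[2.5000 5.5000 9.5000] v=[0.0000 -1.0000 0.0000]
Step 4: x=[1.5000 6.0000 9.5000] v=[-2.0000 1.0000 0.0000]
Step 5: x=[1.0000 5.5000 10.0000] v=[-1.0000 -1.0000 1.0000]
Max displacement = 3.0000

Answer: 3.0000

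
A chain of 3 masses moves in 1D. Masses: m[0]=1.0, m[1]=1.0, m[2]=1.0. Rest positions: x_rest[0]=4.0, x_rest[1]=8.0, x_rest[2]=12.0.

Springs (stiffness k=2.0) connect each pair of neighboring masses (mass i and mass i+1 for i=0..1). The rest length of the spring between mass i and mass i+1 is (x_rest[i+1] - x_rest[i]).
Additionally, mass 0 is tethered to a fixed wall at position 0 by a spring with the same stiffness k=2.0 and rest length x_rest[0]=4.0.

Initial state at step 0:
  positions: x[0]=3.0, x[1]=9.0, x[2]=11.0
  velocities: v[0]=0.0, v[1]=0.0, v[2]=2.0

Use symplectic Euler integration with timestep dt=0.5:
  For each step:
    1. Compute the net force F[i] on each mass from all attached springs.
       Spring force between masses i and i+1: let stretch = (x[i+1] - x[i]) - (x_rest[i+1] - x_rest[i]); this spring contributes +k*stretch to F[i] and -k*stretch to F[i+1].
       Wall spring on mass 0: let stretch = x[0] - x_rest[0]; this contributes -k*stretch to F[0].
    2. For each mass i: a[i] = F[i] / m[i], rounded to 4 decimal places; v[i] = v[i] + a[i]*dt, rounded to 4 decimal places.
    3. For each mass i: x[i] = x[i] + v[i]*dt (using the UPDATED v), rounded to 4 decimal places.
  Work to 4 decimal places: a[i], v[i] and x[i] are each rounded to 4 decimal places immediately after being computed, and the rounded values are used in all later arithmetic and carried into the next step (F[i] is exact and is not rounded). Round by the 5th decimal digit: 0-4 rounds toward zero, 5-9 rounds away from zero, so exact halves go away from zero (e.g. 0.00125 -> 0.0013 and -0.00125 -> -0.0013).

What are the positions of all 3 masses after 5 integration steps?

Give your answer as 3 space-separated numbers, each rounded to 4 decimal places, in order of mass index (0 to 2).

Answer: 5.1875 9.9688 13.2188

Derivation:
Step 0: x=[3.0000 9.0000 11.0000] v=[0.0000 0.0000 2.0000]
Step 1: x=[4.5000 7.0000 13.0000] v=[3.0000 -4.0000 4.0000]
Step 2: x=[5.0000 6.7500 14.0000] v=[1.0000 -0.5000 2.0000]
Step 3: x=[3.8750 9.2500 13.3750] v=[-2.2500 5.0000 -1.2500]
Step 4: x=[3.5000 11.1250 12.6875] v=[-0.7500 3.7500 -1.3750]
Step 5: x=[5.1875 9.9688 13.2188] v=[3.3750 -2.3125 1.0625]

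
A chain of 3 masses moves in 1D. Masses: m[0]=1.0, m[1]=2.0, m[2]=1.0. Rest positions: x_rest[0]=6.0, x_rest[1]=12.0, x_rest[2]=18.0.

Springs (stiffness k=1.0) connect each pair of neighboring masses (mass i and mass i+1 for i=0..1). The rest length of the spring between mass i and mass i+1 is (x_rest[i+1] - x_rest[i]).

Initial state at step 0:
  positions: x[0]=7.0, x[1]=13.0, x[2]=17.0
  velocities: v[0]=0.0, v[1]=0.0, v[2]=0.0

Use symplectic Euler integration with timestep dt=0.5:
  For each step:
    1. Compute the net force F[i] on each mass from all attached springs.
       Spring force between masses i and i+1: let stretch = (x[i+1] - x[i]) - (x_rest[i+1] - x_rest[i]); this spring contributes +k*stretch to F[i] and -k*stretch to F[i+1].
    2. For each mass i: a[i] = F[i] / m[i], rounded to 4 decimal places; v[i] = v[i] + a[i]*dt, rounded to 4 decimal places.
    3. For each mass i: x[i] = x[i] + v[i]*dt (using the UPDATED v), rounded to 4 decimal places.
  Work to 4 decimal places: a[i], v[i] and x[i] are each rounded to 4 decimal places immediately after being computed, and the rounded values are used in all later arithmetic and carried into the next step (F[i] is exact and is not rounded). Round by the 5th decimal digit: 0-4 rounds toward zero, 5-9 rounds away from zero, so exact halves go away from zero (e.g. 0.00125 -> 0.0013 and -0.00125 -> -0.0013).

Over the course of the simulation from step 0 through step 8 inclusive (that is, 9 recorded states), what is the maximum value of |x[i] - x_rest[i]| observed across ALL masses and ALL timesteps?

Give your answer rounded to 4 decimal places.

Answer: 1.8253

Derivation:
Step 0: x=[7.0000 13.0000 17.0000] v=[0.0000 0.0000 0.0000]
Step 1: x=[7.0000 12.7500 17.5000] v=[0.0000 -0.5000 1.0000]
Step 2: x=[6.9375 12.3750 18.3125] v=[-0.1250 -0.7500 1.6250]
Step 3: x=[6.7344 12.0625 19.1407] v=[-0.4063 -0.6250 1.6563]
Step 4: x=[6.3633 11.9688 19.6993] v=[-0.7423 -0.1875 1.1172]
Step 5: x=[5.8935 12.1407 19.8253] v=[-0.9396 0.3438 0.2520]
Step 6: x=[5.4855 12.4923 19.5302] v=[-0.8160 0.7032 -0.5903]
Step 7: x=[5.3292 12.8478 18.9756] v=[-0.3126 0.7110 -1.1093]
Step 8: x=[5.5526 13.0295 18.3890] v=[0.4467 0.3633 -1.1732]
Max displacement = 1.8253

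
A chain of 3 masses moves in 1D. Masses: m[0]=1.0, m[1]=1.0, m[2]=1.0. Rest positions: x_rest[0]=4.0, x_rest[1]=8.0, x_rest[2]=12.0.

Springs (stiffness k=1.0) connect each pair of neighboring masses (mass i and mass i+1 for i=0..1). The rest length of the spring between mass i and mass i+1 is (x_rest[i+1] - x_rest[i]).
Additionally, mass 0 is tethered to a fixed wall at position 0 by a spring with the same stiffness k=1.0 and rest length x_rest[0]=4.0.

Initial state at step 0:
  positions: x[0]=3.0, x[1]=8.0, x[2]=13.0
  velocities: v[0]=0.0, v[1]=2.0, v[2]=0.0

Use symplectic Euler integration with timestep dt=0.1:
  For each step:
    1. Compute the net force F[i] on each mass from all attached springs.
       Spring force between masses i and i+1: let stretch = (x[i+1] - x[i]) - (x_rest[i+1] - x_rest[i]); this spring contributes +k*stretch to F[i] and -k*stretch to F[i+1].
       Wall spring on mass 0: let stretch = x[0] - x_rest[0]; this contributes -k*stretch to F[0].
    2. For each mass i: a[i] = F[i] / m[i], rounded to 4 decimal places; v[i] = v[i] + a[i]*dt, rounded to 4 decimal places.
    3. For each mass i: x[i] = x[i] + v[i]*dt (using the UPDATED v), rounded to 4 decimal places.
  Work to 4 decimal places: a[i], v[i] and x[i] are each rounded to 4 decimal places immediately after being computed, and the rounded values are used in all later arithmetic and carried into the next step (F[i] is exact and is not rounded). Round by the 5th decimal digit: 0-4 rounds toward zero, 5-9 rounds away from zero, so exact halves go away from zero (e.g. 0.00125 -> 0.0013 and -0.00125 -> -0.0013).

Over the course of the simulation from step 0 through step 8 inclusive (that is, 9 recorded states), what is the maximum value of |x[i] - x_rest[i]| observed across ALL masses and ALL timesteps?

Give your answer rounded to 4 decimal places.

Step 0: x=[3.0000 8.0000 13.0000] v=[0.0000 2.0000 0.0000]
Step 1: x=[3.0200 8.2000 12.9900] v=[0.2000 2.0000 -0.1000]
Step 2: x=[3.0616 8.3961 12.9721] v=[0.4160 1.9610 -0.1790]
Step 3: x=[3.1259 8.5846 12.9484] v=[0.6433 1.8852 -0.2366]
Step 4: x=[3.2136 8.7622 12.9211] v=[0.8766 1.7757 -0.2730]
Step 5: x=[3.3246 8.9259 12.8922] v=[1.1101 1.6367 -0.2889]
Step 6: x=[3.4584 9.0732 12.8637] v=[1.3378 1.4732 -0.2855]
Step 7: x=[3.6137 9.2023 12.8372] v=[1.5534 1.2908 -0.2646]
Step 8: x=[3.7888 9.3118 12.8144] v=[1.7509 1.0954 -0.2281]
Max displacement = 1.3118

Answer: 1.3118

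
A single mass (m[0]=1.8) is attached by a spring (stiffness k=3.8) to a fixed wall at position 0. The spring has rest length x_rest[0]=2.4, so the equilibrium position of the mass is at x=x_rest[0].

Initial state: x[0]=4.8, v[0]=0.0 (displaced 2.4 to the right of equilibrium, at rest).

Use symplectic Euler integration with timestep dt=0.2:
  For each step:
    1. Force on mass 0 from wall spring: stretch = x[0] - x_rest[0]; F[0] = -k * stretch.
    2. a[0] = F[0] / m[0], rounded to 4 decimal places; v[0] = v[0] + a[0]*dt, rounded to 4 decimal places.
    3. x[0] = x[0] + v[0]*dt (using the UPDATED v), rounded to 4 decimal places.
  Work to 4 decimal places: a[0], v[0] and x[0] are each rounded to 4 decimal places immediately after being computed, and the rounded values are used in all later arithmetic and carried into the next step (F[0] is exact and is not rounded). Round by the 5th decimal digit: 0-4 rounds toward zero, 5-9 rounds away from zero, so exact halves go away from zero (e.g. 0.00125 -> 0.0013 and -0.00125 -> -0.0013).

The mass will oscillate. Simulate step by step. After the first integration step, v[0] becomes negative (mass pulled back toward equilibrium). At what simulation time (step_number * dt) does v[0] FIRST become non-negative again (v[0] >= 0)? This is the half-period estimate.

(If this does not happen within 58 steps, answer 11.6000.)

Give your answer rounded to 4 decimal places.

Answer: 2.2000

Derivation:
Step 0: x=[4.8000] v=[0.0000]
Step 1: x=[4.5973] v=[-1.0133]
Step 2: x=[4.2091] v=[-1.9410]
Step 3: x=[3.6681] v=[-2.7048]
Step 4: x=[3.0201] v=[-3.2402]
Step 5: x=[2.3197] v=[-3.5020]
Step 6: x=[1.6261] v=[-3.4681]
Step 7: x=[0.9978] v=[-3.1413]
Step 8: x=[0.4879] v=[-2.5493]
Step 9: x=[0.1395] v=[-1.7420]
Step 10: x=[-0.0180] v=[-0.7876]
Step 11: x=[0.0287] v=[0.2333]
First v>=0 after going negative at step 11, time=2.2000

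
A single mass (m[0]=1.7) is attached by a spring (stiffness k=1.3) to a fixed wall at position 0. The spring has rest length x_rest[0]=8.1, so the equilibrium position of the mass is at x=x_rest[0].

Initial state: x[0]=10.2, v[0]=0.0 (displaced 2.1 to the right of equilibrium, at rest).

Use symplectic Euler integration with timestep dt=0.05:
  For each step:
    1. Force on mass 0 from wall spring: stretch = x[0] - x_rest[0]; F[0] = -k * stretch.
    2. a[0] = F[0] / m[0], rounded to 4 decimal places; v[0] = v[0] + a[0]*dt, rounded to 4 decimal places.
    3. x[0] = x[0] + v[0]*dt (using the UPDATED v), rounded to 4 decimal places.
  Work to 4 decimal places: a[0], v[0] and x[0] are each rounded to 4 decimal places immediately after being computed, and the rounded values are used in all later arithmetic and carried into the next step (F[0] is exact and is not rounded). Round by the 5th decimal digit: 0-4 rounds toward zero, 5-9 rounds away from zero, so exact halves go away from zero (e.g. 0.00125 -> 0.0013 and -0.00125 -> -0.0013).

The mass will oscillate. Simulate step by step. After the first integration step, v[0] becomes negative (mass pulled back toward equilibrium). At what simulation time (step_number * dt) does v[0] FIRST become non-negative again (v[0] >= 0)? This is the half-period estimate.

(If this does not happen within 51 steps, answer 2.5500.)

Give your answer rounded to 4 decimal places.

Answer: 2.5500

Derivation:
Step 0: x=[10.2000] v=[0.0000]
Step 1: x=[10.1960] v=[-0.0803]
Step 2: x=[10.1880] v=[-0.1604]
Step 3: x=[10.1760] v=[-0.2402]
Step 4: x=[10.1600] v=[-0.3196]
Step 5: x=[10.1401] v=[-0.3984]
Step 6: x=[10.1163] v=[-0.4764]
Step 7: x=[10.0886] v=[-0.5535]
Step 8: x=[10.0571] v=[-0.6295]
Step 9: x=[10.0219] v=[-0.7043]
Step 10: x=[9.9830] v=[-0.7778]
Step 11: x=[9.9405] v=[-0.8498]
Step 12: x=[9.8945] v=[-0.9202]
Step 13: x=[9.8451] v=[-0.9888]
Step 14: x=[9.7923] v=[-1.0555]
Step 15: x=[9.7363] v=[-1.1202]
Step 16: x=[9.6772] v=[-1.1828]
Step 17: x=[9.6150] v=[-1.2431]
Step 18: x=[9.5500] v=[-1.3010]
Step 19: x=[9.4822] v=[-1.3564]
Step 20: x=[9.4117] v=[-1.4093]
Step 21: x=[9.3387] v=[-1.4595]
Step 22: x=[9.2634] v=[-1.5069]
Step 23: x=[9.1858] v=[-1.5514]
Step 24: x=[9.1062] v=[-1.5929]
Step 25: x=[9.0246] v=[-1.6314]
Step 26: x=[8.9413] v=[-1.6668]
Step 27: x=[8.8564] v=[-1.6990]
Step 28: x=[8.7700] v=[-1.7279]
Step 29: x=[8.6823] v=[-1.7535]
Step 30: x=[8.5935] v=[-1.7758]
Step 31: x=[8.5038] v=[-1.7947]
Step 32: x=[8.4133] v=[-1.8101]
Step 33: x=[8.3222] v=[-1.8221]
Step 34: x=[8.2307] v=[-1.8306]
Step 35: x=[8.1389] v=[-1.8356]
Step 36: x=[8.0470] v=[-1.8371]
Step 37: x=[7.9552] v=[-1.8351]
Step 38: x=[7.8637] v=[-1.8296]
Step 39: x=[7.7727] v=[-1.8206]
Step 40: x=[7.6823] v=[-1.8081]
Step 41: x=[7.5927] v=[-1.7921]
Step 42: x=[7.5041] v=[-1.7727]
Step 43: x=[7.4166] v=[-1.7499]
Step 44: x=[7.3304] v=[-1.7238]
Step 45: x=[7.2457] v=[-1.6944]
Step 46: x=[7.1626] v=[-1.6617]
Step 47: x=[7.0813] v=[-1.6259]
Step 48: x=[7.0020] v=[-1.5870]
Step 49: x=[6.9248] v=[-1.5450]
Step 50: x=[6.8498] v=[-1.5001]
Step 51: x=[6.7772] v=[-1.4523]
v[0] did not become non-negative within 51 steps; using fallback time=2.5500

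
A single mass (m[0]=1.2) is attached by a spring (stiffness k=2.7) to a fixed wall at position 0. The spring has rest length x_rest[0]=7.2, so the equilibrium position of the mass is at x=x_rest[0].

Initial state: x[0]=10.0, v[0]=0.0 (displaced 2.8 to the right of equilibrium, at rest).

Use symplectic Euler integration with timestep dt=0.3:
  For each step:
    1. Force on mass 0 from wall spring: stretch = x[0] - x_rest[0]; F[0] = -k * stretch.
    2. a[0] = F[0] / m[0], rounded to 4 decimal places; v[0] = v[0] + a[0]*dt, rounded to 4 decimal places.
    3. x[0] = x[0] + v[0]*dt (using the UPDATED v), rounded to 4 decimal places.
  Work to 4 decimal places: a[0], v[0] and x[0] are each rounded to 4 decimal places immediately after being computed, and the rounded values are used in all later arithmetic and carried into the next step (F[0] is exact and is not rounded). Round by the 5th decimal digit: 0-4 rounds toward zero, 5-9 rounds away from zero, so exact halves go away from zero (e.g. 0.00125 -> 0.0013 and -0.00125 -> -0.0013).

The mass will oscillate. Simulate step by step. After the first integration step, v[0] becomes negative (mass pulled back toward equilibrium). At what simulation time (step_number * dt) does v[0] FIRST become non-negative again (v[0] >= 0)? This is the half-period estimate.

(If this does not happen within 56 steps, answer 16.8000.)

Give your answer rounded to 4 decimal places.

Step 0: x=[10.0000] v=[0.0000]
Step 1: x=[9.4330] v=[-1.8900]
Step 2: x=[8.4138] v=[-3.3973]
Step 3: x=[7.1488] v=[-4.2166]
Step 4: x=[5.8942] v=[-4.1820]
Step 5: x=[4.9040] v=[-3.3006]
Step 6: x=[4.3788] v=[-1.7508]
Step 7: x=[4.4249] v=[0.1535]
First v>=0 after going negative at step 7, time=2.1000

Answer: 2.1000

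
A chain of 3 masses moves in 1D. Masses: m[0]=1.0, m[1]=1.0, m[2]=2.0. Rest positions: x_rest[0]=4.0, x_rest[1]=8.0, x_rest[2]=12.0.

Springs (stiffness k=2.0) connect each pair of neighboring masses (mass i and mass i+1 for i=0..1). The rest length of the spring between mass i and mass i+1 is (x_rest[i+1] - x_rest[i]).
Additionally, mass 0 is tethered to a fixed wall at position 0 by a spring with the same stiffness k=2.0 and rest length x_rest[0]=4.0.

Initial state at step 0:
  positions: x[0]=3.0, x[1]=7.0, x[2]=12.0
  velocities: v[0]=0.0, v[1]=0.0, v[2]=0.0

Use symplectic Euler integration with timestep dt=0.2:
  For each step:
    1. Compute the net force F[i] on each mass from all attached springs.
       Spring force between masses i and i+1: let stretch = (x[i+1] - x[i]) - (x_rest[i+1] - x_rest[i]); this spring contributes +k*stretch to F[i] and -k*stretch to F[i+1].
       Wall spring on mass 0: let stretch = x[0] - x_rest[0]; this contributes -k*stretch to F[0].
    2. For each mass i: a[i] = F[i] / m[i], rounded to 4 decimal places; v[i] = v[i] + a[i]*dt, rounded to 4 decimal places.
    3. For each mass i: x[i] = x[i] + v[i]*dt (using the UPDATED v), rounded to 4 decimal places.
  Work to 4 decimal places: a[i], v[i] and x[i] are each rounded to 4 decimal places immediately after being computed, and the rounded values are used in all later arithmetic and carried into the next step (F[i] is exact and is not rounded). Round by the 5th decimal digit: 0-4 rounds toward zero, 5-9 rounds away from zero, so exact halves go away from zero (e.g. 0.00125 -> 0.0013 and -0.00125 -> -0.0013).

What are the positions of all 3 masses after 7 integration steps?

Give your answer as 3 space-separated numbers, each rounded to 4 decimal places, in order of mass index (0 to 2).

Answer: 4.4972 8.2880 11.3760

Derivation:
Step 0: x=[3.0000 7.0000 12.0000] v=[0.0000 0.0000 0.0000]
Step 1: x=[3.0800 7.0800 11.9600] v=[0.4000 0.4000 -0.2000]
Step 2: x=[3.2336 7.2304 11.8848] v=[0.7680 0.7520 -0.3760]
Step 3: x=[3.4483 7.4334 11.7834] v=[1.0733 1.0150 -0.5069]
Step 4: x=[3.7059 7.6656 11.6680] v=[1.2880 1.1610 -0.5769]
Step 5: x=[3.9838 7.9012 11.5525] v=[1.3895 1.1781 -0.5774]
Step 6: x=[4.2564 8.1155 11.4510] v=[1.3629 1.0717 -0.5077]
Step 7: x=[4.4972 8.2880 11.3760] v=[1.2040 0.8623 -0.3748]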